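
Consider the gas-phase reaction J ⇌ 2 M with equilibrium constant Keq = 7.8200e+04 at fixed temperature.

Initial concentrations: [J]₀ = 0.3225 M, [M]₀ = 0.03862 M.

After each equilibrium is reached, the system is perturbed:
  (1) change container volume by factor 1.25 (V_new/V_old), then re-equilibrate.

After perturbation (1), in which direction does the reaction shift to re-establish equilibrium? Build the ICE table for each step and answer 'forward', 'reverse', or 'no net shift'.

Q₀ = 0.004625 vs Keq = 7.8200e+04 ⇒ Q<K, forward
Step 1:
                    J           M
  I            0.3225     0.03862
  C           -0.3225       0.645
  E        5.9760e-06      0.6836
  solve Keq expr → x = 0.3225; check Q = 7.8200e+04
Then change container volume by factor 1.25 (V_new/V_old).
Step 2:
                    J           M
  I        4.7808e-06      0.5469
  C       -9.5613e-07  1.9123e-06
  E        3.8246e-06      0.5469
  solve Keq expr → x = 9.5613e-07; check Q = 7.8200e+04

Direction: forward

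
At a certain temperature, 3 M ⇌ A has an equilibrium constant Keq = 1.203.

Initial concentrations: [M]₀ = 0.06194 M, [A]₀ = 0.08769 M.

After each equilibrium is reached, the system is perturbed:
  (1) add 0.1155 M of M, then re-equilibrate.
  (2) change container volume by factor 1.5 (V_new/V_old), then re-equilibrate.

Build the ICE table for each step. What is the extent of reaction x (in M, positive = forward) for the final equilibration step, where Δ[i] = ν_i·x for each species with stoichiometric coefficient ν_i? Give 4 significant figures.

x = -0.009426 M

Q₀ = 369 vs Keq = 1.203 ⇒ Q>K, reverse
Step 1:
                  M         A
  Initial   0.06194   0.08769
  Change      0.199  -0.06632
  Equil      0.2609   0.02137
  solve Keq expr → x = -0.06632; check Q = 1.203
Then add 0.1155 M of M.
Step 2:
                  M         A
  Initial    0.3764   0.02137
  Change   -0.05534   0.01845
  Equil      0.3211   0.03981
  solve Keq expr → x = 0.01845; check Q = 1.203
Then change container volume by factor 1.5 (V_new/V_old).
Step 3:
                  M         A
  Initial     0.214   0.02654
  Change    0.02828 -0.009426
  Equil      0.2423   0.01712
  solve Keq expr → x = -0.009426; check Q = 1.203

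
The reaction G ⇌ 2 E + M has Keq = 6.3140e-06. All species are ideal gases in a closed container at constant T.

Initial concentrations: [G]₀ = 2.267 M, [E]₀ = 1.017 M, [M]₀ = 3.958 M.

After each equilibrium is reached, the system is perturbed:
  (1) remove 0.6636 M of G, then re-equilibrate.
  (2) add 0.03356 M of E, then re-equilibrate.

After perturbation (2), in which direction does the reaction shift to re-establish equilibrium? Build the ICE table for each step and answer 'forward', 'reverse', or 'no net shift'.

Q₀ = 1.806 vs Keq = 6.3140e-06 ⇒ Q>K, reverse
Step 1:
                   G          E          M
  Initial      2.267      1.017      3.958
  Change      0.5074     -1.015    -0.5074
  Equil        2.774   0.002253      3.451
  solve Keq expr → x = -0.5074; check Q = 6.3140e-06
Then remove 0.6636 M of G.
Step 2:
                   G          E          M
  Initial      2.111   0.002253      3.451
  Change  1.4387e-04 -2.8774e-04 -1.4387e-04
  Equil        2.111   0.001965       3.45
  solve Keq expr → x = -1.4387e-04; check Q = 6.3140e-06
Then add 0.03356 M of E.
Step 3:
                   G          E          M
  Initial      2.111    0.03553       3.45
  Change     0.01677   -0.03355   -0.01677
  Equil        2.128   0.001978      3.434
  solve Keq expr → x = -0.01677; check Q = 6.3140e-06

Direction: reverse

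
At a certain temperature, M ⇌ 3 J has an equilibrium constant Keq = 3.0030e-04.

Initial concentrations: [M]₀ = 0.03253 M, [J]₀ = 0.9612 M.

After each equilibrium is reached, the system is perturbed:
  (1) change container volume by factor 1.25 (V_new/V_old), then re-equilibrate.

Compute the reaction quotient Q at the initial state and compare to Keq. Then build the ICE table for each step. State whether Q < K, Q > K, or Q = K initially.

Q₀ = 27.3; Q > K (proceeds reverse)

Q₀ = 27.3 vs Keq = 3.0030e-04 ⇒ Q>K, reverse
Step 1:
                  M         J
  init      0.03253    0.9612
  Δ          0.3049   -0.9146
  eq         0.3374   0.04662
  solve Keq expr → x = -0.3049; check Q = 3.0030e-04
Then change container volume by factor 1.25 (V_new/V_old).
Step 2:
                  M         J
  init       0.2699    0.0373
  Δ       -0.001959  0.005877
  eq          0.268   0.04317
  solve Keq expr → x = 0.001959; check Q = 3.0030e-04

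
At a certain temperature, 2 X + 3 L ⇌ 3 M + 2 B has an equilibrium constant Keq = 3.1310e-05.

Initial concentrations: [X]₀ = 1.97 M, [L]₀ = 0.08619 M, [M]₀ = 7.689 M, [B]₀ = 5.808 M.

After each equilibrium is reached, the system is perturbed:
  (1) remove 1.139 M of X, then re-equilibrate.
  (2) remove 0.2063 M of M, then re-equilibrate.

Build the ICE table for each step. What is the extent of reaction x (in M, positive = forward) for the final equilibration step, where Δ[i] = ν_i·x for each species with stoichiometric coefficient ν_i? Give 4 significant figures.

Q₀ = 6.1711e+06 vs Keq = 3.1310e-05 ⇒ Q>K, reverse
Step 1:
                  X         L         M         B
  Initial      1.97   0.08619     7.689     5.808
  Change      4.651     6.977    -6.977    -4.651
  Equil       6.621     7.063    0.7123     1.157
  solve Keq expr → x = -2.326; check Q = 3.1310e-05
Then remove 1.139 M of X.
Step 2:
                  X         L         M         B
  Initial     5.482     7.063    0.7123     1.157
  Change    0.04034    0.0605   -0.0605  -0.04034
  Equil       5.522     7.123    0.6518     1.117
  solve Keq expr → x = -0.02017; check Q = 3.1310e-05
Then remove 0.2063 M of M.
Step 3:
                  X         L         M         B
  Initial     5.522     7.123    0.4455     1.117
  Change   -0.09991   -0.1499    0.1499   0.09991
  Equil       5.423     6.974    0.5953     1.216
  solve Keq expr → x = 0.04995; check Q = 3.1310e-05

x = 0.04995 M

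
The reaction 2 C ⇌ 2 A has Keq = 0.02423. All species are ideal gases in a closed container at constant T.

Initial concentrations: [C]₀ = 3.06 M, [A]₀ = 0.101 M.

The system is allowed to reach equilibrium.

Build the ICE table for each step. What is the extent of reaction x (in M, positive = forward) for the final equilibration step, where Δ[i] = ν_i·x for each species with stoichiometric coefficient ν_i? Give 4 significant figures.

Q₀ = 0.001089 vs Keq = 0.02423 ⇒ Q<K, forward
Step 1:
                   C          A
  I             3.06      0.101
  C          -0.3248     0.3248
  E            2.735     0.4258
  solve Keq expr → x = 0.1624; check Q = 0.02423

x = 0.1624 M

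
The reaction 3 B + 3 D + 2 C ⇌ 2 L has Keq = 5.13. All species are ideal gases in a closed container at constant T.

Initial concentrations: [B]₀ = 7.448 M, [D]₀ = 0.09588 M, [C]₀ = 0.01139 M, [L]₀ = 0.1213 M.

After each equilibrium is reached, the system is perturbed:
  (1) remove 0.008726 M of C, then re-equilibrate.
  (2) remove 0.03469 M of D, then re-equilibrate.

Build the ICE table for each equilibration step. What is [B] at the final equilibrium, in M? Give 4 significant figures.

Q₀ = 311.4 vs Keq = 5.13 ⇒ Q>K, reverse
Step 1:
                   B          D          C          L
  I            7.448    0.09588    0.01139     0.1213
  C           0.0419     0.0419    0.02793   -0.02793
  E             7.49     0.1378    0.03932    0.09337
  solve Keq expr → x = -0.01397; check Q = 5.13
Then remove 0.008726 M of C.
Step 2:
                   B          D          C          L
  I             7.49     0.1378     0.0306    0.09337
  C         0.006513   0.006513   0.004342  -0.004342
  E            7.496     0.1443    0.03494    0.08903
  solve Keq expr → x = -0.002171; check Q = 5.13
Then remove 0.03469 M of D.
Step 3:
                   B          D          C          L
  I            7.496     0.1096    0.03494    0.08903
  C          0.01074    0.01074   0.007157  -0.007157
  E            7.507     0.1203     0.0421    0.08187
  solve Keq expr → x = -0.003579; check Q = 5.13

[B]_eq = 7.507 M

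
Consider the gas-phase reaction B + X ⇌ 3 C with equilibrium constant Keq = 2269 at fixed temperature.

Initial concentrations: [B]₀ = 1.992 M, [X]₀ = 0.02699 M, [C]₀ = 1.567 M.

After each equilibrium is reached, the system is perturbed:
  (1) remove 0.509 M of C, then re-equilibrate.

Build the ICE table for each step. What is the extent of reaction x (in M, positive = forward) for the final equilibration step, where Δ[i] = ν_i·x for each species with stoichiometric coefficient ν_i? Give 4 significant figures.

x = 6.6737e-04 M

Q₀ = 71.57 vs Keq = 2269 ⇒ Q<K, forward
Step 1:
                    B           X           C
  I             1.992     0.02699       1.567
  C          -0.02599    -0.02599     0.07798
  E             1.966  9.9784e-04       1.645
  solve Keq expr → x = 0.02599; check Q = 2269
Then remove 0.509 M of C.
Step 2:
                    B           X           C
  I             1.966  9.9784e-04       1.136
  C       -6.6737e-04 -6.6737e-04    0.002002
  E             1.965  3.3047e-04       1.138
  solve Keq expr → x = 6.6737e-04; check Q = 2269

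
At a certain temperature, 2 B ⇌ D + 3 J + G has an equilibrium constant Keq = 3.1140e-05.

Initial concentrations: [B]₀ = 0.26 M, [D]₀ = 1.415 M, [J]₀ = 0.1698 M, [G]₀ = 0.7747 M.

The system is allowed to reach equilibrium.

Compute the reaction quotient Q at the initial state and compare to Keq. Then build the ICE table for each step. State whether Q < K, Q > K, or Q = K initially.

Q₀ = 0.07939 vs Keq = 3.1140e-05 ⇒ Q>K, reverse
Step 1:
                  B         D         J         G
  Initial      0.26     1.415    0.1698    0.7747
  Change     0.1025  -0.05124   -0.1537  -0.05124
  Equil      0.3625     1.364   0.01607    0.7235
  solve Keq expr → x = -0.05124; check Q = 3.1140e-05

Q₀ = 0.07939; Q > K (proceeds reverse)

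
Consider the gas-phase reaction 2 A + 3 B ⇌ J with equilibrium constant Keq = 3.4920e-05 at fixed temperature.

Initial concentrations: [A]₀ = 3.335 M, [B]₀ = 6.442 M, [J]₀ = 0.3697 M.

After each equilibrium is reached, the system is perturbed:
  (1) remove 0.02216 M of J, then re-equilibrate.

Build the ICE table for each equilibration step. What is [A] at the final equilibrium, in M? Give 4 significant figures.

Q₀ = 1.2434e-04 vs Keq = 3.4920e-05 ⇒ Q>K, reverse
Step 1:
                   A          B          J
  I            3.335      6.442     0.3697
  C           0.3994     0.5991    -0.1997
  E            3.734      7.041       0.17
  solve Keq expr → x = -0.1997; check Q = 3.4920e-05
Then remove 0.02216 M of J.
Step 2:
                   A          B          J
  I            3.734      7.041     0.1478
  C         -0.03181   -0.04771     0.0159
  E            3.703      6.993     0.1637
  solve Keq expr → x = 0.0159; check Q = 3.4920e-05

[A]_eq = 3.703 M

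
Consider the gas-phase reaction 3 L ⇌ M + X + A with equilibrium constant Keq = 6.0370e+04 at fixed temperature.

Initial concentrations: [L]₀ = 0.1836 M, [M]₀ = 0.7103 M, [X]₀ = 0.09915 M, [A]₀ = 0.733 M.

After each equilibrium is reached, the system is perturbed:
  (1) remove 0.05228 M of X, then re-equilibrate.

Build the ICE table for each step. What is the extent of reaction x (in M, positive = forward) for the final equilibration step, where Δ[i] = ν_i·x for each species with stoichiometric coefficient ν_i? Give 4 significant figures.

x = 4.8470e-04 M

Q₀ = 8.341 vs Keq = 6.0370e+04 ⇒ Q<K, forward
Step 1:
                   L          M          X          A
  init        0.1836     0.7103    0.09915      0.733
  Δ           -0.172    0.05732    0.05732    0.05732
  eq         0.01163     0.7676     0.1565     0.7903
  solve Keq expr → x = 0.05732; check Q = 6.0370e+04
Then remove 0.05228 M of X.
Step 2:
                   L          M          X          A
  init       0.01163     0.7676     0.1042     0.7903
  Δ        -0.001454 4.8470e-04 4.8470e-04 4.8470e-04
  eq         0.01017     0.7681     0.1047     0.7908
  solve Keq expr → x = 4.8470e-04; check Q = 6.0370e+04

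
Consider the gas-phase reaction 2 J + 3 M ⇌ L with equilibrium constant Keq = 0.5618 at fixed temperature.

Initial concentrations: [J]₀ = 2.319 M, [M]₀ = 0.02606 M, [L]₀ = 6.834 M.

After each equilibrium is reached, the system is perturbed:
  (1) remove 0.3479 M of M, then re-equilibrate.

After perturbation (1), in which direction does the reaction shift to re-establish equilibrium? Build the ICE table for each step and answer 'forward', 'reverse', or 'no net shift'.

Direction: reverse

Q₀ = 7.1804e+04 vs Keq = 0.5618 ⇒ Q>K, reverse
Step 1:
                    J           M           L
  I             2.319     0.02606       6.834
  C            0.7033       1.055     -0.3516
  E             3.022       1.081       6.482
  solve Keq expr → x = -0.3516; check Q = 0.5618
Then remove 0.3479 M of M.
Step 2:
                    J           M           L
  I             3.022      0.7331       6.482
  C            0.1985      0.2977    -0.09924
  E             3.221       1.031       6.383
  solve Keq expr → x = -0.09924; check Q = 0.5618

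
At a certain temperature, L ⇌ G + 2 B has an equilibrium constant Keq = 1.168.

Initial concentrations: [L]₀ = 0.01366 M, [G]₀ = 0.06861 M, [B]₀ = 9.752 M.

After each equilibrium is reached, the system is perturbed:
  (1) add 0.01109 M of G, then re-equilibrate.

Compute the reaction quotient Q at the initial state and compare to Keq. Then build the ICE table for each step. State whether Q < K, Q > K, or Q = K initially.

Q₀ = 477.7; Q > K (proceeds reverse)

Q₀ = 477.7 vs Keq = 1.168 ⇒ Q>K, reverse
Step 1:
                   L          G          B
  Initial    0.01366    0.06861      9.752
  Change     0.06758   -0.06758    -0.1352
  Equil      0.08124   0.001026      9.617
  solve Keq expr → x = -0.06758; check Q = 1.168
Then add 0.01109 M of G.
Step 2:
                   L          G          B
  Initial    0.08124    0.01212      9.617
  Change     0.01095   -0.01095   -0.02189
  Equil      0.09219    0.00117      9.595
  solve Keq expr → x = -0.01095; check Q = 1.168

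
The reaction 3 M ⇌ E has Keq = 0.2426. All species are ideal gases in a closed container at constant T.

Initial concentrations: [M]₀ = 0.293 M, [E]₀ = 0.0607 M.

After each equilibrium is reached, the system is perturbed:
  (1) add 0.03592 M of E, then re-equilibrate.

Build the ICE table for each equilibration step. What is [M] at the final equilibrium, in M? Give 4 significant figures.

[M]_eq = 0.4947 M

Q₀ = 2.413 vs Keq = 0.2426 ⇒ Q>K, reverse
Step 1:
                   M          E
  init         0.293     0.0607
  Δ           0.1279   -0.04262
  eq          0.4209    0.01808
  solve Keq expr → x = -0.04262; check Q = 0.2426
Then add 0.03592 M of E.
Step 2:
                   M          E
  init        0.4209      0.054
  Δ          0.07388   -0.02463
  eq          0.4947    0.02938
  solve Keq expr → x = -0.02463; check Q = 0.2426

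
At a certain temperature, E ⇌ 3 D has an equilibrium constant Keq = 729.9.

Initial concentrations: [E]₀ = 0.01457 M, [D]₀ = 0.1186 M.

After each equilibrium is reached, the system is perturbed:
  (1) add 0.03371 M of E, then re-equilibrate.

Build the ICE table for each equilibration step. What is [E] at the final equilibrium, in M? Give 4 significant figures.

[E]_eq = 2.5027e-05 M

Q₀ = 0.1145 vs Keq = 729.9 ⇒ Q<K, forward
Step 1:
                  E         D
  init      0.01457    0.1186
  Δ        -0.01456   0.04369
  eq      5.8564e-06    0.1623
  solve Keq expr → x = 0.01456; check Q = 729.9
Then add 0.03371 M of E.
Step 2:
                  E         D
  init      0.03372    0.1623
  Δ        -0.03369    0.1011
  eq      2.5027e-05    0.2634
  solve Keq expr → x = 0.03369; check Q = 729.9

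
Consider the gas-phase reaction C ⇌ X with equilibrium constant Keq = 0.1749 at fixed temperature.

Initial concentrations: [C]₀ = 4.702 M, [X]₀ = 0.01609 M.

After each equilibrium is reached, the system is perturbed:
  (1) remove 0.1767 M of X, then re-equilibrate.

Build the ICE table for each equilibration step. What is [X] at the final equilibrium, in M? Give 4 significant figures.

[X]_eq = 0.676 M

Q₀ = 0.003422 vs Keq = 0.1749 ⇒ Q<K, forward
Step 1:
                  C         X
  init        4.702   0.01609
  Δ         -0.6863    0.6863
  eq          4.016    0.7024
  solve Keq expr → x = 0.6863; check Q = 0.1749
Then remove 0.1767 M of X.
Step 2:
                  C         X
  init        4.016    0.5257
  Δ         -0.1504    0.1504
  eq          3.865     0.676
  solve Keq expr → x = 0.1504; check Q = 0.1749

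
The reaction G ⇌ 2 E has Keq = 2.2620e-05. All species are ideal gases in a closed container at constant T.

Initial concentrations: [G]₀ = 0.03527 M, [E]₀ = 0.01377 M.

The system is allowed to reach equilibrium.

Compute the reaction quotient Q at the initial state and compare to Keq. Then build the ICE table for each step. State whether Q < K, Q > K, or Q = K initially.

Q₀ = 0.005376 vs Keq = 2.2620e-05 ⇒ Q>K, reverse
Step 1:
                   G          E
  I          0.03527    0.01377
  C           0.0064    -0.0128
  E          0.04167 9.7086e-04
  solve Keq expr → x = -0.0064; check Q = 2.2620e-05

Q₀ = 0.005376; Q > K (proceeds reverse)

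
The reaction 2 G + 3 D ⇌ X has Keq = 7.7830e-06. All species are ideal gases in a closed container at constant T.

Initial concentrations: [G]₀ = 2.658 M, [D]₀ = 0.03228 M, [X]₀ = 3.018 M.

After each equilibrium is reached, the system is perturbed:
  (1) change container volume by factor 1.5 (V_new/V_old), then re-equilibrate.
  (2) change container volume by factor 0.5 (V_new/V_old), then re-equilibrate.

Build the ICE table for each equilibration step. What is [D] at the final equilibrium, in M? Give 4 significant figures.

[D]_eq = 9.848 M

Q₀ = 1.2700e+04 vs Keq = 7.7830e-06 ⇒ Q>K, reverse
Step 1:
                    G           D           X
  Initial       2.658     0.03228       3.018
  Change        5.464       8.196      -2.732
  Equil         8.122       8.228       0.286
  solve Keq expr → x = -2.732; check Q = 7.7830e-06
Then change container volume by factor 1.5 (V_new/V_old).
Step 2:
                    G           D           X
  Initial       5.415       5.485      0.1907
  Change       0.2777      0.4165     -0.1388
  Equil         5.692       5.902     0.05185
  solve Keq expr → x = -0.1388; check Q = 7.7830e-06
Then change container volume by factor 0.5 (V_new/V_old).
Step 3:
                    G           D           X
  Initial       11.38        11.8      0.1037
  Change       -1.304      -1.956      0.6518
  Equil         10.08       9.848      0.7555
  solve Keq expr → x = 0.6518; check Q = 7.7830e-06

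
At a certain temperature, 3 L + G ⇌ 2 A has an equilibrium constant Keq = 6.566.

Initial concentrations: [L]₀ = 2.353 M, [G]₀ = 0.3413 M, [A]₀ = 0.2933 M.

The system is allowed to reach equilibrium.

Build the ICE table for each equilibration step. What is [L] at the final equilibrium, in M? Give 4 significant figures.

[L]_eq = 1.449 M

Q₀ = 0.01935 vs Keq = 6.566 ⇒ Q<K, forward
Step 1:
                   L          G          A
  init         2.353     0.3413     0.2933
  Δ          -0.9035    -0.3012     0.6024
  eq           1.449    0.04012     0.8957
  solve Keq expr → x = 0.3012; check Q = 6.566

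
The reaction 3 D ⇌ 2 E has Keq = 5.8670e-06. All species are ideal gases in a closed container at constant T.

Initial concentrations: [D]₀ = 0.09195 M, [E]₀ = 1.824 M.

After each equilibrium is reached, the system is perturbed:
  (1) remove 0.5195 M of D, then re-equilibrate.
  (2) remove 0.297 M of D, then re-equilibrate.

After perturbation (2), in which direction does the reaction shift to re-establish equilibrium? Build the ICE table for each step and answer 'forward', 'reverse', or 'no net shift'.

Q₀ = 4280 vs Keq = 5.8670e-06 ⇒ Q>K, reverse
Step 1:
                    D           E
  init        0.09195       1.824
  Δ             2.719      -1.813
  eq            2.811     0.01141
  solve Keq expr → x = -0.9063; check Q = 5.8670e-06
Then remove 0.5195 M of D.
Step 2:
                    D           E
  init          2.291     0.01141
  Δ          0.004483   -0.002989
  eq            2.296    0.008426
  solve Keq expr → x = -0.001494; check Q = 5.8670e-06
Then remove 0.297 M of D.
Step 3:
                    D           E
  init          1.999    0.008426
  Δ          0.002353   -0.001569
  eq            2.001    0.006857
  solve Keq expr → x = -7.8443e-04; check Q = 5.8670e-06

Direction: reverse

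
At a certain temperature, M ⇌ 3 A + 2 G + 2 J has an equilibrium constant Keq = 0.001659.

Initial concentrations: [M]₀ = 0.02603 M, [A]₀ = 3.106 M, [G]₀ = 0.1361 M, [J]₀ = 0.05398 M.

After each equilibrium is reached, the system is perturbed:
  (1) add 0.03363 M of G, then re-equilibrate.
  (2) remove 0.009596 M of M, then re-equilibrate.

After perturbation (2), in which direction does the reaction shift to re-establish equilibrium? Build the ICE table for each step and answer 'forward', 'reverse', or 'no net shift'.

Q₀ = 0.06213 vs Keq = 0.001659 ⇒ Q>K, reverse
Step 1:
                   M          A          G          J
  I          0.02603      3.106     0.1361    0.05398
  C          0.01878   -0.05633   -0.03755   -0.03755
  E          0.04481       3.05    0.09855    0.01643
  solve Keq expr → x = -0.01878; check Q = 0.001659
Then add 0.03363 M of G.
Step 2:
                   M          A          G          J
  I          0.04481       3.05     0.1322    0.01643
  C          0.00178  -0.005339  -0.003559  -0.003559
  E          0.04659      3.044     0.1286    0.01287
  solve Keq expr → x = -0.00178; check Q = 0.001659
Then remove 0.009596 M of M.
Step 3:
                   M          A          G          J
  I          0.03699      3.044     0.1286    0.01287
  C       5.9567e-04  -0.001787  -0.001191  -0.001191
  E          0.03759      3.043     0.1274    0.01168
  solve Keq expr → x = -5.9567e-04; check Q = 0.001659

Direction: reverse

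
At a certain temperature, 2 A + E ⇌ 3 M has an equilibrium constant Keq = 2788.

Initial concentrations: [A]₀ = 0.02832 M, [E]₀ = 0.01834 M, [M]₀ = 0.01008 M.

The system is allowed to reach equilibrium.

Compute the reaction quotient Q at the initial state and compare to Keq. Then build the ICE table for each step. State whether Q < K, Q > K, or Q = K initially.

Q₀ = 0.06963 vs Keq = 2788 ⇒ Q<K, forward
Step 1:
                    A           E           M
  Initial     0.02832     0.01834     0.01008
  Change      -0.0256     -0.0128      0.0384
  Equil      0.002717    0.005538     0.04848
  solve Keq expr → x = 0.0128; check Q = 2788

Q₀ = 0.06963; Q < K (proceeds forward)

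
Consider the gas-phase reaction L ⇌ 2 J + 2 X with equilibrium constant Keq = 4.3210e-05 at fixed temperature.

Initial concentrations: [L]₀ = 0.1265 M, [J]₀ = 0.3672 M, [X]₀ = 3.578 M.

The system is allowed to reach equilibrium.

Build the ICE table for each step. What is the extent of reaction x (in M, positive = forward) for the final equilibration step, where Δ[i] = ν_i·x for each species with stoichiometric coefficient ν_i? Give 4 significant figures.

x = -0.183 M

Q₀ = 13.65 vs Keq = 4.3210e-05 ⇒ Q>K, reverse
Step 1:
                   L          J          X
  Initial     0.1265     0.3672      3.578
  Change       0.183    -0.3661    -0.3661
  Equil       0.3095   0.001139      3.212
  solve Keq expr → x = -0.183; check Q = 4.3210e-05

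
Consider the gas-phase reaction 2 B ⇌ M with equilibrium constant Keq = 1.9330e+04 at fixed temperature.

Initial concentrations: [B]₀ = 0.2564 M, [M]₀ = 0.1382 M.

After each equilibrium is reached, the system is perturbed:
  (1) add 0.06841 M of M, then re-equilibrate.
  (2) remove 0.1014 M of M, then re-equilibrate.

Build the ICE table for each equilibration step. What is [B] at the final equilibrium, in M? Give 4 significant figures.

[B]_eq = 0.003462 M

Q₀ = 2.102 vs Keq = 1.9330e+04 ⇒ Q<K, forward
Step 1:
                    B           M
  I            0.2564      0.1382
  C           -0.2527      0.1264
  E          0.003699      0.2646
  solve Keq expr → x = 0.1264; check Q = 1.9330e+04
Then add 0.06841 M of M.
Step 2:
                    B           M
  I          0.003699       0.333
  C        4.4945e-04 -2.2472e-04
  E          0.004149      0.3327
  solve Keq expr → x = -2.2472e-04; check Q = 1.9330e+04
Then remove 0.1014 M of M.
Step 3:
                    B           M
  I          0.004149      0.2313
  C       -6.8690e-04  3.4345e-04
  E          0.003462      0.2317
  solve Keq expr → x = 3.4345e-04; check Q = 1.9330e+04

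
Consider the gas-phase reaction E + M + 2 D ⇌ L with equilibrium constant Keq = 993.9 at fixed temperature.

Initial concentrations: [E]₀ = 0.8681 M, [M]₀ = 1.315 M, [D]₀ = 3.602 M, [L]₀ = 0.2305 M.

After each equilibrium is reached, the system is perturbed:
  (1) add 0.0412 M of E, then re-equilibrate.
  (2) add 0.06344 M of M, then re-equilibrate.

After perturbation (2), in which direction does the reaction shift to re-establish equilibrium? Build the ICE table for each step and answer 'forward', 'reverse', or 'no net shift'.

Direction: forward

Q₀ = 0.01556 vs Keq = 993.9 ⇒ Q<K, forward
Step 1:
                    E           M           D           L
  init         0.8681       1.315       3.602      0.2305
  Δ           -0.8674     -0.8674      -1.735      0.8674
  eq       7.0783e-04      0.4476       1.867       1.098
  solve Keq expr → x = 0.8674; check Q = 993.9
Then add 0.0412 M of E.
Step 2:
                    E           M           D           L
  init        0.04191      0.4476       1.867       1.098
  Δ          -0.04102    -0.04102    -0.08205     0.04102
  eq       8.8438e-04      0.4066       1.785       1.139
  solve Keq expr → x = 0.04102; check Q = 993.9
Then add 0.06344 M of M.
Step 3:
                    E           M           D           L
  init     8.8438e-04        0.47       1.785       1.139
  Δ       -1.1889e-04 -1.1889e-04 -2.3778e-04  1.1889e-04
  eq       7.6549e-04      0.4699       1.785       1.139
  solve Keq expr → x = 1.1889e-04; check Q = 993.9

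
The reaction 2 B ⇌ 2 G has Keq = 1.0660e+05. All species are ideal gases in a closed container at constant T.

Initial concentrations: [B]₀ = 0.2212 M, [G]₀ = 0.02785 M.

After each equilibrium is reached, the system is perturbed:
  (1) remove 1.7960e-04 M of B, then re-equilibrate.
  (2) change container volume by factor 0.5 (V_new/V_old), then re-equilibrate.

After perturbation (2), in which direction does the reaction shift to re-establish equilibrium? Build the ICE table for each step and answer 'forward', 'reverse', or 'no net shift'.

Direction: no net shift

Q₀ = 0.01585 vs Keq = 1.0660e+05 ⇒ Q<K, forward
Step 1:
                  B         G
  init       0.2212   0.02785
  Δ         -0.2204    0.2204
  eq      7.6047e-04    0.2483
  solve Keq expr → x = 0.1102; check Q = 1.0660e+05
Then remove 1.7960e-04 M of B.
Step 2:
                  B         G
  init    5.8087e-04    0.2483
  Δ       1.7905e-04 -1.7905e-04
  eq      7.5992e-04    0.2481
  solve Keq expr → x = -8.9526e-05; check Q = 1.0660e+05
Then change container volume by factor 0.5 (V_new/V_old).
Step 3:
                  B         G
  init      0.00152    0.4962
  Δ               0         0
  eq        0.00152    0.4962
  solve Keq expr → x = 0; check Q = 1.0660e+05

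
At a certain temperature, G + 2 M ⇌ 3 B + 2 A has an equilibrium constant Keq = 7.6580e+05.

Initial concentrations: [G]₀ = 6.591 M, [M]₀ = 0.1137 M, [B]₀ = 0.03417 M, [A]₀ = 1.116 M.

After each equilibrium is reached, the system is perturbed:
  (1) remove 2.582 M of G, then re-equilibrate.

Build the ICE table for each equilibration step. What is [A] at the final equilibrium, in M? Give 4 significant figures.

Q₀ = 5.8316e-04 vs Keq = 7.6580e+05 ⇒ Q<K, forward
Step 1:
                    G           M           B           A
  Initial       6.591      0.1137     0.03417       1.116
  Change     -0.05682     -0.1136      0.1705      0.1136
  Equil         6.534  5.0889e-05      0.2046        1.23
  solve Keq expr → x = 0.05682; check Q = 7.6580e+05
Then remove 2.582 M of G.
Step 2:
                    G           M           B           A
  Initial       3.952  5.0889e-05      0.2046        1.23
  Change   7.2667e-06  1.4533e-05 -2.1800e-05 -1.4533e-05
  Equil         3.952  6.5423e-05      0.2046        1.23
  solve Keq expr → x = -7.2667e-06; check Q = 7.6580e+05

[A]_eq = 1.23 M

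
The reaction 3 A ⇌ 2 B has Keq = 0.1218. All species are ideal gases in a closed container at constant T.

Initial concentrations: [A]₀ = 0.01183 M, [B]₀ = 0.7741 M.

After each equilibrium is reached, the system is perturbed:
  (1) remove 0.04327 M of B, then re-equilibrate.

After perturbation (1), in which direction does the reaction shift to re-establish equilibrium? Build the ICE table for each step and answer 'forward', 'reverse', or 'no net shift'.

Direction: forward

Q₀ = 3.6194e+05 vs Keq = 0.1218 ⇒ Q>K, reverse
Step 1:
                  A         B
  init      0.01183    0.7741
  Δ          0.7872   -0.5248
  eq         0.7991    0.2493
  solve Keq expr → x = -0.2624; check Q = 0.1218
Then remove 0.04327 M of B.
Step 2:
                  A         B
  init       0.7991     0.206
  Δ        -0.03833   0.02555
  eq         0.7607    0.2316
  solve Keq expr → x = 0.01278; check Q = 0.1218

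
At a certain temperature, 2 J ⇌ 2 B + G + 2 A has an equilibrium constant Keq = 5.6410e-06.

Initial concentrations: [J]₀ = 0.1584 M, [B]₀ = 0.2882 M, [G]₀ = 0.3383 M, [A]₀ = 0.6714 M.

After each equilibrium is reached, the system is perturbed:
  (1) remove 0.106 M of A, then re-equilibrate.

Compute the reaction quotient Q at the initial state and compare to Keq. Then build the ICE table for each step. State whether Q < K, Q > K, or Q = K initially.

Q₀ = 0.5048 vs Keq = 5.6410e-06 ⇒ Q>K, reverse
Step 1:
                    J           B           G           A
  init         0.1584      0.2882      0.3383      0.6714
  Δ            0.2821     -0.2821     -0.1411     -0.2821
  eq           0.4405    0.006053      0.1972      0.3893
  solve Keq expr → x = -0.1411; check Q = 5.6410e-06
Then remove 0.106 M of A.
Step 2:
                    J           B           G           A
  init         0.4405    0.006053      0.1972      0.2833
  Δ          -0.00214     0.00214     0.00107     0.00214
  eq           0.4384    0.008193      0.1983      0.2854
  solve Keq expr → x = 0.00107; check Q = 5.6410e-06

Q₀ = 0.5048; Q > K (proceeds reverse)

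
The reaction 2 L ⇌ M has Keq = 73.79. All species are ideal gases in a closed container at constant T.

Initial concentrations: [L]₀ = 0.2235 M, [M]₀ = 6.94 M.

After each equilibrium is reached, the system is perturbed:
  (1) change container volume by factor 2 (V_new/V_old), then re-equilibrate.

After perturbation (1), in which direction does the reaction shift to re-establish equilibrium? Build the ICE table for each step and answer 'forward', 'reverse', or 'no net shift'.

Direction: reverse

Q₀ = 138.9 vs Keq = 73.79 ⇒ Q>K, reverse
Step 1:
                  L         M
  Initial    0.2235      6.94
  Change    0.08227  -0.04113
  Equil      0.3058     6.899
  solve Keq expr → x = -0.04113; check Q = 73.79
Then change container volume by factor 2 (V_new/V_old).
Step 2:
                  L         M
  Initial    0.1529     3.449
  Change    0.06235  -0.03117
  Equil      0.2152     3.418
  solve Keq expr → x = -0.03117; check Q = 73.79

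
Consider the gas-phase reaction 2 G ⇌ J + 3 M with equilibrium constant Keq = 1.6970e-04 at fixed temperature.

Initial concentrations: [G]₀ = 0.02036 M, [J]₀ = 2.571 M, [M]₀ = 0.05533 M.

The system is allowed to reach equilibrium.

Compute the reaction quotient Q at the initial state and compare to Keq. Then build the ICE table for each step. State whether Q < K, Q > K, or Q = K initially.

Q₀ = 1.051 vs Keq = 1.6970e-04 ⇒ Q>K, reverse
Step 1:
                    G           J           M
  Initial     0.02036       2.571     0.05533
  Change      0.03306    -0.01653    -0.04959
  Equil       0.05342       2.554    0.005744
  solve Keq expr → x = -0.01653; check Q = 1.6970e-04

Q₀ = 1.051; Q > K (proceeds reverse)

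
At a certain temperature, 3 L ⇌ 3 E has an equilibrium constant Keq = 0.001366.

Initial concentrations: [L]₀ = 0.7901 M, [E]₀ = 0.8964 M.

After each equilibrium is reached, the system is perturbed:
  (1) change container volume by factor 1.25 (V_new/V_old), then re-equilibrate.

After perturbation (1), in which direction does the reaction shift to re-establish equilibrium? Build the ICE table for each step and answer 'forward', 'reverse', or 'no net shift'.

Direction: no net shift

Q₀ = 1.46 vs Keq = 0.001366 ⇒ Q>K, reverse
Step 1:
                   L          E
  Initial     0.7901     0.8964
  Change       0.728     -0.728
  Equil        1.518     0.1684
  solve Keq expr → x = -0.2427; check Q = 0.001366
Then change container volume by factor 1.25 (V_new/V_old).
Step 2:
                   L          E
  Initial      1.214     0.1348
  Change           0          0
  Equil        1.214     0.1348
  solve Keq expr → x = 0; check Q = 0.001366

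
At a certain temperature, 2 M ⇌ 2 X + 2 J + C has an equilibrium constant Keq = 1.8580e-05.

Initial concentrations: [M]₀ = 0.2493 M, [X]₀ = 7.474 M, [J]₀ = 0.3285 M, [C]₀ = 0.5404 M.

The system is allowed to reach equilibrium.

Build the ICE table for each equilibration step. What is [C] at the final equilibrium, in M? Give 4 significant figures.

Q₀ = 52.41 vs Keq = 1.8580e-05 ⇒ Q>K, reverse
Step 1:
                   M          X          J          C
  Initial     0.2493      7.474     0.3285     0.5404
  Change      0.3279    -0.3279    -0.3279     -0.164
  Equil       0.5772      7.146 5.6750e-04     0.3764
  solve Keq expr → x = -0.164; check Q = 1.8580e-05

[C]_eq = 0.3764 M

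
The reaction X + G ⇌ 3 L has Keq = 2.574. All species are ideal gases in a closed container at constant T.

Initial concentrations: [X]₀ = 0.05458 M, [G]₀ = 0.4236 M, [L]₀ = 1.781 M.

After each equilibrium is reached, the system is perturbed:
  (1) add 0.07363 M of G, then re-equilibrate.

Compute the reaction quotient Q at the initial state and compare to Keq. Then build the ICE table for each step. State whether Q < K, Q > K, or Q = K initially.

Q₀ = 244.3 vs Keq = 2.574 ⇒ Q>K, reverse
Step 1:
                   X          G          L
  I          0.05458     0.4236      1.781
  C           0.3024     0.3024    -0.9072
  E            0.357      0.726     0.8738
  solve Keq expr → x = -0.3024; check Q = 2.574
Then add 0.07363 M of G.
Step 2:
                   X          G          L
  I            0.357     0.7996     0.8738
  C        -0.006771  -0.006771    0.02031
  E           0.3502     0.7929     0.8941
  solve Keq expr → x = 0.006771; check Q = 2.574

Q₀ = 244.3; Q > K (proceeds reverse)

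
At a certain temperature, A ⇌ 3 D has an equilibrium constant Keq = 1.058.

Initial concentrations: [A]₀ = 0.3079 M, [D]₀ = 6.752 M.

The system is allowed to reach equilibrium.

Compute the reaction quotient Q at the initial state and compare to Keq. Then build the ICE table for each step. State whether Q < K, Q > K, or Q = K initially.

Q₀ = 999.7 vs Keq = 1.058 ⇒ Q>K, reverse
Step 1:
                    A           D
  I            0.3079       6.752
  C             1.814      -5.443
  E             2.122       1.309
  solve Keq expr → x = -1.814; check Q = 1.058

Q₀ = 999.7; Q > K (proceeds reverse)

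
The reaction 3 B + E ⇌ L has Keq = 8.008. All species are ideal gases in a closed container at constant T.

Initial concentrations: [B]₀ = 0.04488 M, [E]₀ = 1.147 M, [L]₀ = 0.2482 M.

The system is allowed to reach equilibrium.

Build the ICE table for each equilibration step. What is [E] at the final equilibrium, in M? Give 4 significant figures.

[E]_eq = 1.219 M

Q₀ = 2394 vs Keq = 8.008 ⇒ Q>K, reverse
Step 1:
                   B          E          L
  I          0.04488      1.147     0.2482
  C           0.2172     0.0724    -0.0724
  E           0.2621      1.219     0.1758
  solve Keq expr → x = -0.0724; check Q = 8.008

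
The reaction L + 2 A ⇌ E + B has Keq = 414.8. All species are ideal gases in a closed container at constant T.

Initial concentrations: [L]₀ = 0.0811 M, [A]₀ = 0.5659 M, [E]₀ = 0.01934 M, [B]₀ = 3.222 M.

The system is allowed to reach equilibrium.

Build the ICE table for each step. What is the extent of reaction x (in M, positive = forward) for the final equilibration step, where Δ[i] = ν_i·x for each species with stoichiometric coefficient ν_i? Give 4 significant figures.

x = 0.07662 M

Q₀ = 2.399 vs Keq = 414.8 ⇒ Q<K, forward
Step 1:
                  L         A         E         B
  Initial    0.0811    0.5659   0.01934     3.222
  Change   -0.07662   -0.1532   0.07662   0.07662
  Equil    0.004481    0.4127   0.09596     3.299
  solve Keq expr → x = 0.07662; check Q = 414.8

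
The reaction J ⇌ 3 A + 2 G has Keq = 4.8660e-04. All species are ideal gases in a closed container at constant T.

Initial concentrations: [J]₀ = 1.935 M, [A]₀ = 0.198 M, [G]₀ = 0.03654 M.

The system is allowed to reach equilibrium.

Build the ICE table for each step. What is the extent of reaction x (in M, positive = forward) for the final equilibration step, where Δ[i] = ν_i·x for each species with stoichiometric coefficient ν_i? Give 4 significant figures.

x = 0.05283 M

Q₀ = 5.3561e-06 vs Keq = 4.8660e-04 ⇒ Q<K, forward
Step 1:
                    J           A           G
  I             1.935       0.198     0.03654
  C          -0.05283      0.1585      0.1057
  E             1.882      0.3565      0.1422
  solve Keq expr → x = 0.05283; check Q = 4.8660e-04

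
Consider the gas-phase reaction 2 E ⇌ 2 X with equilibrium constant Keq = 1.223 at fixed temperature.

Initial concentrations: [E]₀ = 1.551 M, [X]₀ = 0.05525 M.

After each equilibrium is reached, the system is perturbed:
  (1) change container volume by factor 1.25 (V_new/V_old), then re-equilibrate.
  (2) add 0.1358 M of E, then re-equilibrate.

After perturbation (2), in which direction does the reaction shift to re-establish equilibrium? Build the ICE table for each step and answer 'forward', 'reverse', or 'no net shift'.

Direction: forward

Q₀ = 0.001269 vs Keq = 1.223 ⇒ Q<K, forward
Step 1:
                    E           X
  init          1.551     0.05525
  Δ           -0.7883      0.7883
  eq           0.7627      0.8435
  solve Keq expr → x = 0.3941; check Q = 1.223
Then change container volume by factor 1.25 (V_new/V_old).
Step 2:
                    E           X
  init         0.6102      0.6748
  Δ                 0           0
  eq           0.6102      0.6748
  solve Keq expr → x = 0; check Q = 1.223
Then add 0.1358 M of E.
Step 3:
                    E           X
  init          0.746      0.6748
  Δ          -0.07131     0.07131
  eq           0.6747      0.7461
  solve Keq expr → x = 0.03566; check Q = 1.223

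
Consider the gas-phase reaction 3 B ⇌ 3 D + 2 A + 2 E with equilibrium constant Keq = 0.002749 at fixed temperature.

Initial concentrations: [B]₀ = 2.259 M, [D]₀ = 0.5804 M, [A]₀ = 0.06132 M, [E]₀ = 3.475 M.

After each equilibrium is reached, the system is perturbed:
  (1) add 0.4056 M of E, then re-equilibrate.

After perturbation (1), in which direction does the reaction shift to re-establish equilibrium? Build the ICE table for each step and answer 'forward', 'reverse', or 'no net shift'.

Q₀ = 7.7010e-04 vs Keq = 0.002749 ⇒ Q<K, forward
Step 1:
                   B          D          A          E
  Initial      2.259     0.5804    0.06132      3.475
  Change    -0.05344    0.05344    0.03562    0.03562
  Equil        2.206     0.6338    0.09694      3.511
  solve Keq expr → x = 0.01781; check Q = 0.002749
Then add 0.4056 M of E.
Step 2:
                   B          D          A          E
  Initial      2.206     0.6338    0.09694      3.916
  Change     0.01054   -0.01054  -0.007026  -0.007026
  Equil        2.216     0.6233    0.08992      3.909
  solve Keq expr → x = -0.003513; check Q = 0.002749

Direction: reverse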